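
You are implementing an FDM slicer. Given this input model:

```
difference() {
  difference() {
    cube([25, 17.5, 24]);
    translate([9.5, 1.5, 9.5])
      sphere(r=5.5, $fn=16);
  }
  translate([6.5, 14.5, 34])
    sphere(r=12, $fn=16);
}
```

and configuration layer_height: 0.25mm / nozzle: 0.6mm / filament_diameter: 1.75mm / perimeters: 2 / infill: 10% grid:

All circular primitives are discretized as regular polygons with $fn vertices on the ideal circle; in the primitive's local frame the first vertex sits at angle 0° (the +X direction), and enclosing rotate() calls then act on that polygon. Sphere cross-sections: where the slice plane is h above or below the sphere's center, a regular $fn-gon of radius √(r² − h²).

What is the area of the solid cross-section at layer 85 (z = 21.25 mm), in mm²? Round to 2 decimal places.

437.50 mm²

At z = 21.25 mm: the cube (footprint 25×17.5) is included at this height (area 437.50 mm²); the sphere at (9.5, 1.5) does not reach this height (|z−center|=11.750 > r=5.5); Subtracting the remaining from the first: none of the subtracted shapes is present at this height, so the 25×17.5 cube is unchanged — area = 437.50 mm²; the sphere at (6.5, 14.5) does not reach this height (|z−center|=12.750 > r=12); Taking the first minus the rest: none of the subtracted shapes is present at this height, so that combined region is unchanged — area = 437.50 mm². Overall, the cross-section is a single solid region. Net area = 437.50 mm².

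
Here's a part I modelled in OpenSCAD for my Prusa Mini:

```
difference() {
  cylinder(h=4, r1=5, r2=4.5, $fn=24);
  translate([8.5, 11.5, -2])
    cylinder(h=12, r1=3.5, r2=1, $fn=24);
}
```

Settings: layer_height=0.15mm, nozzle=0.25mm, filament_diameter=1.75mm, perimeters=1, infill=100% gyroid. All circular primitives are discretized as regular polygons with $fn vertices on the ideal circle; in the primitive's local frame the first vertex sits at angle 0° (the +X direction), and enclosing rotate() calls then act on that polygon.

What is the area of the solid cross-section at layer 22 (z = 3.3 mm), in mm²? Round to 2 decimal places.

65.36 mm²

At z = 3.3 mm: the cone contributes a regular 24-gon of circumradius 4.588 (interpolated between r1=5 and r2=4.5 at t=0.825) (area = (24/2)·4.588²·sin(360°/24) = 65.36 mm²); the cone at (8.5, 11.5) (r1=3.5→r2=1) has section circumradius 2.396 here — a regular 24-gon (area = (24/2)·2.396²·sin(360°/24) = 17.83 mm²); Taking the first minus the rest: starting from the cone (65.36 mm²), the cone at (8.5, 11.5) misses the remaining region (no effect) — area = 65.36 mm². Overall, the cross-section is a single solid region. Net area = 65.36 mm².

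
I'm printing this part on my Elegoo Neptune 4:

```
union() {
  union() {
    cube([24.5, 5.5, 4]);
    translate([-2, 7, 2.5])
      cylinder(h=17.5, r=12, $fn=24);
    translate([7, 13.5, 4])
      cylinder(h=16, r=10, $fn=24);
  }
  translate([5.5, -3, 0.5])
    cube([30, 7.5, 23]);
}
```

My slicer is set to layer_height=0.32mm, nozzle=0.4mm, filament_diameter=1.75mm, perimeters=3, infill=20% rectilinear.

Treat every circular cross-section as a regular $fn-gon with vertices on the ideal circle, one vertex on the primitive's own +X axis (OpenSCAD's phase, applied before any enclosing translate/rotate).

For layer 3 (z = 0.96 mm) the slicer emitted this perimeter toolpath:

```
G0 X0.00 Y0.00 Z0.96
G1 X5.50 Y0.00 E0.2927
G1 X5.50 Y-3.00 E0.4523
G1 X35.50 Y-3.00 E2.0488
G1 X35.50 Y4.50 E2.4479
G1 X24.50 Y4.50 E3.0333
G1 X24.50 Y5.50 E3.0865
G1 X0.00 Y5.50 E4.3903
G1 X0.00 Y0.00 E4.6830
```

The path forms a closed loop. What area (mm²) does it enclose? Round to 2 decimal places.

Apply the shoelace formula to the sequence of (X, Y) vertices; enclosed area = 274.25 mm².

274.25 mm²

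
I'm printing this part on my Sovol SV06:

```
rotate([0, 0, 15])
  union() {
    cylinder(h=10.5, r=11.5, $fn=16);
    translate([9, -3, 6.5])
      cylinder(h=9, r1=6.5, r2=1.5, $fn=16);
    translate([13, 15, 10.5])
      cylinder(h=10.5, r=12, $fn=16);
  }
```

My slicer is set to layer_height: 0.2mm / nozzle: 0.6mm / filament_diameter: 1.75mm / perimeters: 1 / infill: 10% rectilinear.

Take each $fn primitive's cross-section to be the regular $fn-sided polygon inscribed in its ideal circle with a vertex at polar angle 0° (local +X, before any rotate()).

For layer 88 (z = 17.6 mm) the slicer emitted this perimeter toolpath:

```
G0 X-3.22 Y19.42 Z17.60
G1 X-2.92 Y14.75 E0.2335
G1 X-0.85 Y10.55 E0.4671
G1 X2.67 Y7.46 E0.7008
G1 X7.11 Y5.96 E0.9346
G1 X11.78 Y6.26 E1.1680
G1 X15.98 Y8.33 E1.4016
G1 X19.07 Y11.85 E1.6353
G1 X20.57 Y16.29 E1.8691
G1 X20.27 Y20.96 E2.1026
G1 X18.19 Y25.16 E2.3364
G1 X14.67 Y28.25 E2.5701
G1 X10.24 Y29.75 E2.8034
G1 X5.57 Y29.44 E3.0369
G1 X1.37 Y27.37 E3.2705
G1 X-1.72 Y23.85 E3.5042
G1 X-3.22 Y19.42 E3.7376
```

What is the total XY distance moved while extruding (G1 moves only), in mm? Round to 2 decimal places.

Sum the Euclidean lengths of each G1 segment: total = 74.92 mm.

74.92 mm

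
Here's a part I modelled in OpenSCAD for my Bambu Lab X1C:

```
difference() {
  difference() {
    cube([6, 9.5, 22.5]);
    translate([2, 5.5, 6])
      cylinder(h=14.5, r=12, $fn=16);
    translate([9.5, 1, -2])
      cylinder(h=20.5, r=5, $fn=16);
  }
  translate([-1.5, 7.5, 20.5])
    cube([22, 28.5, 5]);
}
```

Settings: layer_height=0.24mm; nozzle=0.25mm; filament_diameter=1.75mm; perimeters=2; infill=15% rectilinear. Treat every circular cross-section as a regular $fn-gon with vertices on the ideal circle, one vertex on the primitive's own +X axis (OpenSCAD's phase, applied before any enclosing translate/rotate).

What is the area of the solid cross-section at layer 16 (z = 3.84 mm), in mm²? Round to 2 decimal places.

At z = 3.84 mm: the cube is present — its section is the full 6×9.5 rectangle (area 57.00 mm²); the cylinder at (2, 5.5) is not intersected at this z (z outside [6, 20.5]); the cylinder at (9.5, 1): section is a regular 16-gon, circumradius r=5 (area = (16/2)·5.000²·sin(360°/16) = 76.54 mm²); Taking the first minus the rest: starting from the 6×9.5 cube (57.00 mm²), the r=5 cylinder at (9.5, 1) partially overlaps it — only the 4.84 mm² overlap (of its 76.54 mm²) is removed, clipping the outline — area = 52.16 mm²; the cube at (-1.5, 7.5) is absent (z outside [20.5, 25.5]); After the difference (first − rest): none of the subtracted shapes is present at this height, so that combined region is unchanged — area = 52.16 mm². Overall, the cross-section is a single solid region. Net area = 52.16 mm².

52.16 mm²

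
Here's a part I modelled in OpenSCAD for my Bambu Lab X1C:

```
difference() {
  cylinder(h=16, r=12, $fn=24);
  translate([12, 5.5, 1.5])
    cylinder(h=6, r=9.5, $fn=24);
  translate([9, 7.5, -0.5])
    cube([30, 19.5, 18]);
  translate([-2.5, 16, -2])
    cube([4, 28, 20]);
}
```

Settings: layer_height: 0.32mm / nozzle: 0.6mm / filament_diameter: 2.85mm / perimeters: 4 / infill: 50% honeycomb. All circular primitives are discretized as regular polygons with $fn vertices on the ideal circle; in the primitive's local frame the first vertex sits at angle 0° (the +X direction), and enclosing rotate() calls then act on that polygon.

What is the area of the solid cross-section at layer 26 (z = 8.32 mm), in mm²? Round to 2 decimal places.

At z = 8.32 mm: the cylinder: section is a regular 24-gon, circumradius r=12 (area = (24/2)·12.000²·sin(360°/24) = 447.24 mm²); the cylinder at (12, 5.5) does not reach this height (z outside [1.5, 7.5]); the 30×19.5 cube at (9, 7.5) contributes its full rectangle (area 585.00 mm²); the 4×28 cube at (-2.5, 16) contributes its full rectangle (area 112.00 mm²); Subtracting the remaining from the first: starting from the r=12 cylinder (447.24 mm²), the 30×19.5 cube at (9, 7.5) partially overlaps it — only the 0.04 mm² overlap (of its 585.00 mm²) is removed, clipping the outline; the 4×28 cube at (-2.5, 16) misses the remaining region (no effect) — area = 447.20 mm². Overall, the cross-section is a single solid region. Net area = 447.20 mm².

447.20 mm²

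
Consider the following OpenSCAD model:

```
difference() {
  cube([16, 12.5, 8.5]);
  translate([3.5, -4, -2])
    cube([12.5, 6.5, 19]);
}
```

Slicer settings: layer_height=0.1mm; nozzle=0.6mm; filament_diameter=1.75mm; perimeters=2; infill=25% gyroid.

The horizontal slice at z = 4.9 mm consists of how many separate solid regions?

At z = 4.9 mm: the cube (footprint 16×12.5) is included at this height; the cube at (3.5, -4) is present — its section is the full 12.5×6.5 rectangle; After the difference (first − rest): starting from the 16×12.5 cube, the 12.5×6.5 cube at (3.5, -4) partially overlaps it — only the 31.25 mm² overlap (of its 81.25 mm²) is removed, clipping the outline — 1 connected region. The result has 1 disconnected region.

1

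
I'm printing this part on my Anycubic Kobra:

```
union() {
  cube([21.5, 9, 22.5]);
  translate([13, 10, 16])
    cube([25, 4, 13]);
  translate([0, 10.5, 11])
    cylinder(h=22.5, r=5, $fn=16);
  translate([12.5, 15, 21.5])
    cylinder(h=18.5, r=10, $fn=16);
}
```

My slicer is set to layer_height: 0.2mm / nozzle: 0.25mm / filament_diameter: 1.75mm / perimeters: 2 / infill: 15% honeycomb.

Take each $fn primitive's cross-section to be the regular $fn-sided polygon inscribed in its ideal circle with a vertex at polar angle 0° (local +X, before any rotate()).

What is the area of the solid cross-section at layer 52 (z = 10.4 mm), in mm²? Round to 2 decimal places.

193.50 mm²

At z = 10.4 mm: the cube is present — its section is the full 21.5×9 rectangle (area 193.50 mm²); the cube at (13, 10) does not reach this height (z outside [16, 29]); the cylinder at (0, 10.5) is absent (z outside [11, 33.5]); the cylinder at (12.5, 15) does not reach this height (z outside [21.5, 40]); Taking the union: only the 21.5×9 cube is present, so the union is just that shape — area = 193.50 mm². Overall, the cross-section is a single solid region. Net area = 193.50 mm².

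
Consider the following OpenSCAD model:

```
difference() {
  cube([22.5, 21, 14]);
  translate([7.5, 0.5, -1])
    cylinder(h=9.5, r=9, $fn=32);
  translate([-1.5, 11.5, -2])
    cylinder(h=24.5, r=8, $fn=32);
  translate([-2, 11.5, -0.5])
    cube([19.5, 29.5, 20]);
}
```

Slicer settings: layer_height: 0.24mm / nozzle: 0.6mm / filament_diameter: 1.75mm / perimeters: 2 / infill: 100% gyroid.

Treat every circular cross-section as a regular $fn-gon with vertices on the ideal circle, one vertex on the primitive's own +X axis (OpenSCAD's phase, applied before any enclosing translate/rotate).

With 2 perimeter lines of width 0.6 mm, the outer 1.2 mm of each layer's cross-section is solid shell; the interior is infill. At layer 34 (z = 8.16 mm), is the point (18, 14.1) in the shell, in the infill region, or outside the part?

shell

At z = 8.16 mm: the 22.5×21 cube contributes its full rectangle; the cylinder at (7.5, 0.5): section is a regular 32-gon, circumradius r=9; the cylinder at (-1.5, 11.5): section is a regular 32-gon, circumradius r=8; the cube at (-2, 11.5) is present — its section is the full 19.5×29.5 rectangle; After the difference (first − rest): starting from the 22.5×21 cube, the r=9 cylinder at (7.5, 0.5) partially overlaps it — only the 129.74 mm² overlap (of its 252.84 mm²) is removed, clipping the outline; the r=8 cylinder at (-1.5, 11.5) partially overlaps it — only the 59.96 mm² overlap (of its 199.77 mm²) is removed, clipping the outline; the 19.5×29.5 cube at (-2, 11.5) partially overlaps it — only the 128.20 mm² overlap (of its 575.25 mm²) is removed, clipping the outline — 1 connected region. Overall, the cross-section is a single solid region. The nearest boundary edge runs (17.50, 11.50)→(17.50, 21.00); distance from the point to it = 0.50 mm. The point is inside the cross-section, 0.50 mm from the nearest boundary — within the 1.2 mm shell band (2 × 0.6).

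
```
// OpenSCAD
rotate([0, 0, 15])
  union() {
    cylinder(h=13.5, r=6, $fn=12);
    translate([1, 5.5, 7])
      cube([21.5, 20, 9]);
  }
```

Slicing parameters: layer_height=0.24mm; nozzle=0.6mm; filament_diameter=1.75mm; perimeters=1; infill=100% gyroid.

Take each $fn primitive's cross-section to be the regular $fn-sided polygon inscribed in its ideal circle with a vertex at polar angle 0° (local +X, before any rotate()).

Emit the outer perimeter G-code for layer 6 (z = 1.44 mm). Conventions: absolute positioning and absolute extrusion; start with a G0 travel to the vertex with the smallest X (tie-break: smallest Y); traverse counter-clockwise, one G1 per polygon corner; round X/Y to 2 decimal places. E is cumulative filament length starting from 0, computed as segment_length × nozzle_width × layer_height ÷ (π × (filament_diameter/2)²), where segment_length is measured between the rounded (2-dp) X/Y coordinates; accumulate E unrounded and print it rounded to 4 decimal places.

G0 X-5.80 Y-1.55 Z1.44
G1 X-4.24 Y-4.24 E0.1862
G1 X-1.55 Y-5.80 E0.3723
G1 X1.55 Y-5.80 E0.5579
G1 X4.24 Y-4.24 E0.7441
G1 X5.80 Y-1.55 E0.9303
G1 X5.80 Y1.55 E1.1159
G1 X4.24 Y4.24 E1.3020
G1 X1.55 Y5.80 E1.4882
G1 X-1.55 Y5.80 E1.6738
G1 X-4.24 Y4.24 E1.8599
G1 X-5.80 Y1.55 E2.0461
G1 X-5.80 Y-1.55 E2.2317

At z = 1.44 mm: the r=6 cylinder contributes a regular 12-gon of circumradius 6; the cube at (1, 5.5) is absent (z outside [7, 16]); Merging all regions: only the r=6 cylinder is present, so the union is just that shape — 1 connected region; (rotated 15° about Z; rotation is an isometry so areas/perimeters/island counts are preserved). The outline is a single polygon with 12 vertices. Extrusion per mm of travel: 0.6 × 0.24 / (π × 0.875²) = 0.059868. Accumulating E over each segment gives final E = 2.2317.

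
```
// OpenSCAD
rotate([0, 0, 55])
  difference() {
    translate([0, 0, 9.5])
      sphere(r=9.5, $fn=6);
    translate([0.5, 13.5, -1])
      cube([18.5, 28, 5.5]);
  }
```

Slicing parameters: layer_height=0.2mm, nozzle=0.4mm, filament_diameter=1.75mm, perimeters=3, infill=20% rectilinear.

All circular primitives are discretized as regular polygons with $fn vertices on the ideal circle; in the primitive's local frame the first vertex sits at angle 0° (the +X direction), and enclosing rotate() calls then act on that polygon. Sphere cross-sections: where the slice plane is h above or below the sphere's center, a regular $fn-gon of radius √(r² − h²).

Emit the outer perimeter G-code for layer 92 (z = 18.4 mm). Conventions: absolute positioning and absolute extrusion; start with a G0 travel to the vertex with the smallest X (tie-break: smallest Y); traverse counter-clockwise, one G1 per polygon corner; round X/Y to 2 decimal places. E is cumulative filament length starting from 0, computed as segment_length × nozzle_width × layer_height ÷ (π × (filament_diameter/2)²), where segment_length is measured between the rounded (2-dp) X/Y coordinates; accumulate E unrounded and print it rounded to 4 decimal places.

G0 X-3.31 Y0.29 Z18.40
G1 X-1.91 Y-2.72 E0.1104
G1 X1.40 Y-3.01 E0.2209
G1 X3.31 Y-0.29 E0.3315
G1 X1.91 Y2.72 E0.4419
G1 X-1.40 Y3.01 E0.5524
G1 X-3.31 Y0.29 E0.6629

At z = 18.4 mm: the sphere: section is a regular 6-gon, circumradius = √(r²−h²) = √(9.5²−8.9²) = 3.323; the cube at (0.5, 13.5) is absent (z outside [-1, 4.5]); After the difference (first − rest): none of the subtracted shapes is present at this height, so the r=9.5 sphere is unchanged — 1 connected region; (rotated 55° about Z; rotation is an isometry so areas/perimeters/island counts are preserved). The outline is a single polygon with 6 vertices. Extrusion per mm of travel: 0.4 × 0.2 / (π × 0.875²) = 0.033260. Accumulating E over each segment gives final E = 0.6629.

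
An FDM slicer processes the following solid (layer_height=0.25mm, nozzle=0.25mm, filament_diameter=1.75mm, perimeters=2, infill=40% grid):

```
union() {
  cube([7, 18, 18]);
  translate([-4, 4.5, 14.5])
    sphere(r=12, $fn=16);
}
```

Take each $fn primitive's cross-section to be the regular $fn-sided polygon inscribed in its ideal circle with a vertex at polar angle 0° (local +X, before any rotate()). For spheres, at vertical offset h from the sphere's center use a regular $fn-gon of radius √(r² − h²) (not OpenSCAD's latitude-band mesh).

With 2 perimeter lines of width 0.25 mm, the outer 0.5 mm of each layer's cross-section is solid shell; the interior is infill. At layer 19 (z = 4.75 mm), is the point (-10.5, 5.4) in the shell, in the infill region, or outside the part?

At z = 4.75 mm: the cube (footprint 7×18) is included at this height; the r=12 sphere at (-4, 4.5) slices to a regular 16-gon of circumradius 6.996 (√(r²−h²) with h=9.75 from center); Taking the union: the regions partially overlap (shared area 22.16 mm²), so overlapping operands fuse into one piece — 1 connected region. Overall, the cross-section is a single solid region. The nearest boundary edge runs (-11.00, 4.50)→(-10.46, 7.18); distance from the point to it = 0.31 mm. The point is inside the cross-section, 0.31 mm from the nearest boundary — within the 0.5 mm shell band (2 × 0.25).

shell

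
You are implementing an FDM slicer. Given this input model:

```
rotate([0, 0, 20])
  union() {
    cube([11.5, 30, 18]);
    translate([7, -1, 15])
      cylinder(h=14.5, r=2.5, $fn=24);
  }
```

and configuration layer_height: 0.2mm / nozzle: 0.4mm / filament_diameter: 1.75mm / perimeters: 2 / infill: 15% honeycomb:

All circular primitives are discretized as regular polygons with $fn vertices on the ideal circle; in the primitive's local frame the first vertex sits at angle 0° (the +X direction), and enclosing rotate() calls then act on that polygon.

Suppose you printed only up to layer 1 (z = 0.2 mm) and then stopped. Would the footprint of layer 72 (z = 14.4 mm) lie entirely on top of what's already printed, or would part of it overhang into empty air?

Compare the two slices. At z = 0.2: the cube is present — its section is the full 11.5×30 rectangle (area 345.00 mm²); the cylinder at (7, -1) is not intersected at this z (z outside [15, 29.5]); Combining (union): only the 11.5×30 cube is present, so the union is just that shape — area = 345.00 mm²; (rotated 20° about Z; rotation is an isometry so areas/perimeters/island counts are preserved). At z = 14.4: the cube is present — its section is the full 11.5×30 rectangle (area 345.00 mm²); the cylinder at (7, -1) is absent (z outside [15, 29.5]); Combining (union): only the 11.5×30 cube is present, so the union is just that shape — area = 345.00 mm²; (whole slice rotated 20° about Z — lengths, areas and connectivity unchanged). Checking containment: the cross-section at z = 14.4 is a subset of the cross-section at z = 0.2.

entirely on top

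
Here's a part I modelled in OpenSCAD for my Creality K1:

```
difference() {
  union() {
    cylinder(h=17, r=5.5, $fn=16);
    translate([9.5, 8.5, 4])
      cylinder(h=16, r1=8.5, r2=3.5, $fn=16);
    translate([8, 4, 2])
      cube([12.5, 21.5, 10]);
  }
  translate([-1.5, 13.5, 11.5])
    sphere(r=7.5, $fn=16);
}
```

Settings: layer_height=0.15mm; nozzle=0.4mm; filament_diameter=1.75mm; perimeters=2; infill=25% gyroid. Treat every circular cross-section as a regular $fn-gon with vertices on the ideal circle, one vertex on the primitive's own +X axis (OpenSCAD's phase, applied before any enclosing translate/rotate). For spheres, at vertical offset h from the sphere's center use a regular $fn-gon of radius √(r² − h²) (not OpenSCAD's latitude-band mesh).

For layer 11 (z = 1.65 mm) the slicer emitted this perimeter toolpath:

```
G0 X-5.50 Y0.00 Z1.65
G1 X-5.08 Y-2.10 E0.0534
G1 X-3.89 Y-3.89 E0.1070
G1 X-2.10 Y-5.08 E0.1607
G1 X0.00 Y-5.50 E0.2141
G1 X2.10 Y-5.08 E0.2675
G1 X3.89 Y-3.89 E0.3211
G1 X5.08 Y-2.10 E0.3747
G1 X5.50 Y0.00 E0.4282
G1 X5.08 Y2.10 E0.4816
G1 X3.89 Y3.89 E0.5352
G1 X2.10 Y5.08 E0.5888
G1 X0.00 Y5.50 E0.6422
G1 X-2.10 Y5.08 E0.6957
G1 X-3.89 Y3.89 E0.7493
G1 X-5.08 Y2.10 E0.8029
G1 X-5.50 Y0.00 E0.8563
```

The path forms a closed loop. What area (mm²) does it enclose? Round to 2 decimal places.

Apply the shoelace formula to the sequence of (X, Y) vertices; enclosed area = 92.57 mm².

92.57 mm²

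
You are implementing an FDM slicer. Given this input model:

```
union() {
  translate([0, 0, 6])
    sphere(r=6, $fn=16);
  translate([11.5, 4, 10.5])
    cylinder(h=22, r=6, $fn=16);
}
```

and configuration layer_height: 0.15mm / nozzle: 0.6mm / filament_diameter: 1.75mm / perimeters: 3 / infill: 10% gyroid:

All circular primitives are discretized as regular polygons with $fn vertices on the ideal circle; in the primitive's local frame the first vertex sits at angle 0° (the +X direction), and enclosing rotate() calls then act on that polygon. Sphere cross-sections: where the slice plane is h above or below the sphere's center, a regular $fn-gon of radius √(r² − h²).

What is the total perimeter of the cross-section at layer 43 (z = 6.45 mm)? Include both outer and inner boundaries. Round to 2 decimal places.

37.35 mm

At z = 6.45 mm: the sphere: section is a regular 16-gon, circumradius = √(r²−h²) = √(6²−0.45²) = 5.983 (perimeter = 2·16·5.983·sin(180°/16) = 37.35 mm); the cylinder at (11.5, 4) is not intersected at this z (z outside [10.5, 32.5]); Merging all regions: only the r=6 sphere is present, so the union is just that shape — boundary = 37.35 mm. Overall, the cross-section is a single solid region. Total boundary length (outer) = 37.35 mm.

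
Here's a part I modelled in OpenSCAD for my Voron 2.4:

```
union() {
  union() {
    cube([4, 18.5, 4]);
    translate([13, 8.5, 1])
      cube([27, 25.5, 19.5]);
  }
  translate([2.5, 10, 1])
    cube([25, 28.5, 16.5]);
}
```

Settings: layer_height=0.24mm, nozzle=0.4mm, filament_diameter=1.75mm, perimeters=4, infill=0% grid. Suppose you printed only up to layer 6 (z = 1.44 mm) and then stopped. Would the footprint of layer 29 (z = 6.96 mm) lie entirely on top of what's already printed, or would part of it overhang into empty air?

Compare the two slices. At z = 1.44: the 4×18.5 cube contributes its full rectangle (area 74.00 mm²); the 27×25.5 cube at (13, 8.5) contributes its full rectangle (area 688.50 mm²); Taking the union: the 2 present regions are separate (no shared area or edge), so areas and boundary lengths simply add and each stays a separate island — area = 762.50 mm²; the cube at (2.5, 10) (footprint 25×28.5) is included at this height (area 712.50 mm²); Combining (union): the regions partially overlap — summed areas 1475.00 mm² minus the doubly-counted overlap 360.75 mm² gives 1114.25 mm² — area = 1114.25 mm². At z = 6.96: the cube is not intersected at this z (z outside [0, 4]); the 27×25.5 cube at (13, 8.5) contributes its full rectangle (area 688.50 mm²); Merging all regions: only the 27×25.5 cube at (13, 8.5) is present, so the union is just that shape — area = 688.50 mm²; the 25×28.5 cube at (2.5, 10) contributes its full rectangle (area 712.50 mm²); Combining (union): the regions partially overlap — summed areas 1401.00 mm² minus the doubly-counted overlap 348.00 mm² gives 1053.00 mm² — area = 1053.00 mm². Checking containment: the cross-section at z = 6.96 is a subset of the cross-section at z = 1.44.

entirely on top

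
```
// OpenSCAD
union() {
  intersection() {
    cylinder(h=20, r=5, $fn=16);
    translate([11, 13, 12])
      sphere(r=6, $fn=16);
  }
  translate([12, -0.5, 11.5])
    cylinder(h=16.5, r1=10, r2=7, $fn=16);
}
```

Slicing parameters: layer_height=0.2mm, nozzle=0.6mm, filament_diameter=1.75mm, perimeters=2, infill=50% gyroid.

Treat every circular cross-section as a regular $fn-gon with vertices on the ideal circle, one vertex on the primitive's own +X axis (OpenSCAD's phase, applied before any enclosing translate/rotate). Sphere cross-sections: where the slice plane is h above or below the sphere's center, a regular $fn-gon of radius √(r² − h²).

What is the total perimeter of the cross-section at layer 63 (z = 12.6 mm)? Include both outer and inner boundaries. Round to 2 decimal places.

61.18 mm

At z = 12.6 mm: the r=5 cylinder contributes a regular 16-gon of circumradius 5 (perimeter = 2·16·5.000·sin(180°/16) = 31.21 mm); the sphere at (11, 13): section is a regular 16-gon, circumradius = √(r²−h²) = √(6²−0.6²) = 5.970 (perimeter = 2·16·5.970·sin(180°/16) = 37.27 mm); Taking the intersection: the r=6 sphere at (11, 13) does not overlap the r=5 cylinder (empty) — nothing remains; the cone at (12, -0.5) (r1=10→r2=7) has section circumradius 9.800 here — a regular 16-gon (perimeter = 2·16·9.800·sin(180°/16) = 61.18 mm); Taking the union: only the cone at (12, -0.5) is present, so the union is just that shape — boundary = 61.18 mm. Overall, the cross-section is a single solid region. Total boundary length (outer) = 61.18 mm.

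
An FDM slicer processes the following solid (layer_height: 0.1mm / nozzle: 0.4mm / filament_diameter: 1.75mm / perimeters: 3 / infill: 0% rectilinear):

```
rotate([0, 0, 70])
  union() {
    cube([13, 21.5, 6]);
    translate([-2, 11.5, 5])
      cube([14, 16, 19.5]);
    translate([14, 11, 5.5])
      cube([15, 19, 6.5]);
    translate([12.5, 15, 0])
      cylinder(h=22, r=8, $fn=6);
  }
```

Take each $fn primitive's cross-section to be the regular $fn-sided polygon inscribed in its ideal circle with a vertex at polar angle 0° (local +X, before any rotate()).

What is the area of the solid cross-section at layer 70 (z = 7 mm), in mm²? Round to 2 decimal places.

At z = 7 mm: the cube does not reach this height (z outside [0, 6]); the 14×16 cube at (-2, 11.5) contributes its full rectangle (area 224.00 mm²); the 15×19 cube at (14, 11) contributes its full rectangle (area 285.00 mm²); the r=8 cylinder at (12.5, 15) contributes a regular 6-gon of circumradius 8 (area = (6/2)·8.000²·sin(360°/6) = 166.28 mm²); Merging all regions: the regions partially overlap — summed areas 675.28 mm² minus the doubly-counted overlap 113.38 mm² gives 561.90 mm² — area = 561.90 mm²; (whole slice rotated 70° about Z — lengths, areas and connectivity unchanged). Overall, the cross-section is a single solid region. Net area = 561.90 mm².

561.90 mm²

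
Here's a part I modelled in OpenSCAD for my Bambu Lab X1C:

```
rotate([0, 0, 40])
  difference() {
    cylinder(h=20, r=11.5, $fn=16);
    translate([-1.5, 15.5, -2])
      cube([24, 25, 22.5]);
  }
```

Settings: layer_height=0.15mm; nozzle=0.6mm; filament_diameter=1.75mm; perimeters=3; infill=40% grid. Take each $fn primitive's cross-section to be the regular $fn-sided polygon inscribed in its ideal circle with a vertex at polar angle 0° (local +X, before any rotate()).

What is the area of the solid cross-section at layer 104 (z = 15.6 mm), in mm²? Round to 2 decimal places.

At z = 15.6 mm: the r=11.5 cylinder gives a regular 16-gon of circumradius 11.5 (constant along its height) (area = (16/2)·11.500²·sin(360°/16) = 404.88 mm²); the 24×25 cube at (-1.5, 15.5) contributes its full rectangle (area 600.00 mm²); After the difference (first − rest): starting from the r=11.5 cylinder (404.88 mm²), the 24×25 cube at (-1.5, 15.5) misses the remaining region (no effect) — area = 404.88 mm²; (whole slice rotated 40° about Z — lengths, areas and connectivity unchanged). Overall, the cross-section is a single solid region. Net area = 404.88 mm².

404.88 mm²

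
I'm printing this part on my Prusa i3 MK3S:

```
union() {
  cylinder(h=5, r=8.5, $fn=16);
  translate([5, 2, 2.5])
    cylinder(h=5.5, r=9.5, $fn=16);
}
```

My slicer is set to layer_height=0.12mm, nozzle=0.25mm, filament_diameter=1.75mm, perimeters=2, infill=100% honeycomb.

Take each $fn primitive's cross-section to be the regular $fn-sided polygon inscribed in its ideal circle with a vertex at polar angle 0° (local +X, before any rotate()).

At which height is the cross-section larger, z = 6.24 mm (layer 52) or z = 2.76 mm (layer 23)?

layer 23 (z = 2.76 mm)

Layer 52 (z = 6.24): the cylinder does not reach this height (z outside [0, 5]); the r=9.5 cylinder at (5, 2) contributes a regular 16-gon of circumradius 9.5 (area = (16/2)·9.500²·sin(360°/16) = 276.30 mm²); Combining (union): only the r=9.5 cylinder at (5, 2) is present, so the union is just that shape — area = 276.30 mm². So its area = 276.30 mm². Layer 23 (z = 2.76): the r=8.5 cylinder gives a regular 16-gon of circumradius 8.5 (constant along its height) (area = (16/2)·8.500²·sin(360°/16) = 221.19 mm²); the r=9.5 cylinder at (5, 2) contributes a regular 16-gon of circumradius 9.5 (area = (16/2)·9.500²·sin(360°/16) = 276.30 mm²); Combining (union): the regions partially overlap — summed areas 497.49 mm² minus the doubly-counted overlap 152.71 mm² gives 344.77 mm² — area = 344.77 mm². So its area = 344.77 mm². Layer 23 is larger (344.77 vs 276.30 mm²).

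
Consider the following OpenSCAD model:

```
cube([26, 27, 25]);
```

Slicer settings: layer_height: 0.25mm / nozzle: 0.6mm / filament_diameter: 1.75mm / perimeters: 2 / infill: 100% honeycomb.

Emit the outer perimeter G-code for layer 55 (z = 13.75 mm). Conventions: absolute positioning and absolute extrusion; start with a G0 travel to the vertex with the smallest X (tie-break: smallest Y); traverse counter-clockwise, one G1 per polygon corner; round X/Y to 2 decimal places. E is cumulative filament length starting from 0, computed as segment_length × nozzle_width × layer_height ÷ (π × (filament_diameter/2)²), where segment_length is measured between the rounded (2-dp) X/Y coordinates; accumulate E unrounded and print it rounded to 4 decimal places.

At z = 13.75 mm: the 26×27 cube contributes its full rectangle. The outline is a single polygon with 4 vertices. Extrusion per mm of travel: 0.6 × 0.25 / (π × 0.875²) = 0.062363. Accumulating E over each segment gives final E = 6.6105.

G0 X0.00 Y0.00 Z13.75
G1 X26.00 Y0.00 E1.6214
G1 X26.00 Y27.00 E3.3052
G1 X0.00 Y27.00 E4.9267
G1 X0.00 Y0.00 E6.6105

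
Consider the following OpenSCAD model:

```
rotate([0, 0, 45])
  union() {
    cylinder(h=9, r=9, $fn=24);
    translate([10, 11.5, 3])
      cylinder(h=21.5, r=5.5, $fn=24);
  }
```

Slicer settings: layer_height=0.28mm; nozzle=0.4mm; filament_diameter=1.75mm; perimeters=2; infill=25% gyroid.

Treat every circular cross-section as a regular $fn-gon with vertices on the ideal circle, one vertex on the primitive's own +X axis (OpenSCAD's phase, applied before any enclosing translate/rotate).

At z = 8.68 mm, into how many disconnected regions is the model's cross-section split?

At z = 8.68 mm: the r=9 cylinder gives a regular 24-gon of circumradius 9 (constant along its height); the r=5.5 cylinder at (10, 11.5) contributes a regular 24-gon of circumradius 5.5; Taking the union: the 2 present regions are separate (no shared area or edge), so areas and boundary lengths simply add and each stays a separate island — 2 connected regions; (rotated 45° about Z; rotation is an isometry so areas/perimeters/island counts are preserved). The result has 2 disconnected regions.

2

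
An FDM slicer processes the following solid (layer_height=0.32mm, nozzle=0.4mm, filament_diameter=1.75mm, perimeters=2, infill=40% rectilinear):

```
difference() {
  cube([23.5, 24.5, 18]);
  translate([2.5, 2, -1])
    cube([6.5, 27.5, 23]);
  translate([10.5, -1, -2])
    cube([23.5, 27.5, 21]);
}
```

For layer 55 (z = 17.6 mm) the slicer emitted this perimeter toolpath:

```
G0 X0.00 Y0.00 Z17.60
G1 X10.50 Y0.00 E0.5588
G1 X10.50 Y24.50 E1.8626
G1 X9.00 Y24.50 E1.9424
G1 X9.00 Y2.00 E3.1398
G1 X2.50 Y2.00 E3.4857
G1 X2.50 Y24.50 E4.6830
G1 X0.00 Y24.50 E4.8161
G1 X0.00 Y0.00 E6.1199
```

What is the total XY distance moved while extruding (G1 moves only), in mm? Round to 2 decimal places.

Sum the Euclidean lengths of each G1 segment: total = 115.00 mm.

115.00 mm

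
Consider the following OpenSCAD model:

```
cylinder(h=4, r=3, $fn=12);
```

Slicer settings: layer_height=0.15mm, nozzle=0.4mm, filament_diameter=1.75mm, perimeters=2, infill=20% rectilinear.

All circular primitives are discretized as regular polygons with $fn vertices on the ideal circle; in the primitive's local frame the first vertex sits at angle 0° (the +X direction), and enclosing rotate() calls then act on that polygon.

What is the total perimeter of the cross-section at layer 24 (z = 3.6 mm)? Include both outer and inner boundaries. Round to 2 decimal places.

18.63 mm

At z = 3.6 mm: the cylinder: section is a regular 12-gon, circumradius r=3 (perimeter = 2·12·3.000·sin(180°/12) = 18.63 mm). Overall, the cross-section is a single solid region. Total boundary length (outer) = 18.63 mm.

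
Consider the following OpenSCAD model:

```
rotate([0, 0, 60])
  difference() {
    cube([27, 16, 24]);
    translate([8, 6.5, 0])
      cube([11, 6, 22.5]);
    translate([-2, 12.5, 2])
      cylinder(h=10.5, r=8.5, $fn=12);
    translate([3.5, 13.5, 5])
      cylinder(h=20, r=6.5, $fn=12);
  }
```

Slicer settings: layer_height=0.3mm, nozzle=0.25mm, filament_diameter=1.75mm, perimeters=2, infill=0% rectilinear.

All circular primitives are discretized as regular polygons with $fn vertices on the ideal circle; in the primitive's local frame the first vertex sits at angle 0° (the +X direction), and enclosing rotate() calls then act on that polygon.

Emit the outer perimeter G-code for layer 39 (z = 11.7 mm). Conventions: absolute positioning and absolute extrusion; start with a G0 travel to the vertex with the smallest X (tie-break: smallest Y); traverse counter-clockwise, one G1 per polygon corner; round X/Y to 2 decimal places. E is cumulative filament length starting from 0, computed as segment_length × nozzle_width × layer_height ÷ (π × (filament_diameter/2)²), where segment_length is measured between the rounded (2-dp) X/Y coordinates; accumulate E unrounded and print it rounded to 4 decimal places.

At z = 11.7 mm: the 27×16 cube contributes its full rectangle; the cube at (8, 6.5) is present — its section is the full 11×6 rectangle; the cylinder at (-2, 12.5): section is a regular 12-gon, circumradius r=8.5; the cylinder at (3.5, 13.5): section is a regular 12-gon, circumradius r=6.5; After the difference (first − rest): starting from the 27×16 cube, the 11×6 cube at (8, 6.5) lies wholly inside it (removes its full 66.00 mm² and its 34.00 mm outline becomes a hole wall); the r=8.5 cylinder at (-2, 12.5) partially overlaps it — only the 58.83 mm² overlap (of its 216.75 mm²) is removed, clipping the outline; the r=6.5 cylinder at (3.5, 13.5) partially overlaps it — only the 22.58 mm² overlap (of its 126.75 mm²) is removed, clipping the outline — 1 connected region; (whole slice rotated 60° about Z — lengths, areas and connectivity unchanged). The outline is a single polygon with 14 vertices. Extrusion per mm of travel: 0.25 × 0.3 / (π × 0.875²) = 0.031181. Accumulating E over each segment gives final E = 3.3442.

G0 X-9.19 Y16.08 Z11.70
G1 X-6.69 Y15.41 E0.0807
G1 X-5.96 Y14.68 E0.1129
G1 X-1.33 Y22.70 E0.4017
G1 X3.87 Y19.70 E0.5888
G1 X-1.63 Y10.18 E0.9317
G1 X-3.90 Y11.49 E1.0134
G1 X-3.44 Y9.78 E1.0686
G1 X-4.09 Y7.37 E1.1464
G1 X-3.33 Y4.52 E1.2384
G1 X-3.93 Y2.27 E1.3110
G1 X0.00 Y0.00 E1.4525
G1 X13.50 Y23.38 E2.2944
G1 X-0.36 Y31.38 E2.7934
G1 X-9.19 Y16.08 E3.3442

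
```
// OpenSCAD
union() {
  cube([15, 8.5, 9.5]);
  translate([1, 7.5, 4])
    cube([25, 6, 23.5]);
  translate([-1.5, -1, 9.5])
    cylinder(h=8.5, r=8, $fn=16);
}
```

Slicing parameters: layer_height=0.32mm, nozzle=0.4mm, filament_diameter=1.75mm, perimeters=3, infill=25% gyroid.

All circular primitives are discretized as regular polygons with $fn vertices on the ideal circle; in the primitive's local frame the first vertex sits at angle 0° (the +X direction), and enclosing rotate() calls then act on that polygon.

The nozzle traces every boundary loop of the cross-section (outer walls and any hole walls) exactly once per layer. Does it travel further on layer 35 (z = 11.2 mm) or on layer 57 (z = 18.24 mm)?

layer 35 (z = 11.2 mm)

Layer 35 (z = 11.2): the cube does not reach this height (z outside [0, 9.5]); the 25×6 cube at (1, 7.5) contributes its full rectangle (perimeter 62.00 mm); the cylinder at (-1.5, -1): section is a regular 16-gon, circumradius r=8 (perimeter = 2·16·8.000·sin(180°/16) = 49.94 mm); Taking the union: the 2 present regions are separate (no shared area or edge), so areas and boundary lengths simply add and each stays a separate island — boundary = 111.94 mm. So its perimeter = 111.94 mm. Layer 57 (z = 18.24): the cube is not intersected at this z (z outside [0, 9.5]); the 25×6 cube at (1, 7.5) contributes its full rectangle (perimeter 62.00 mm); the cylinder at (-1.5, -1) is absent (z outside [9.5, 18]); Taking the union: only the 25×6 cube at (1, 7.5) is present, so the union is just that shape — boundary = 62.00 mm. So its perimeter = 62.00 mm. Layer 35 is larger (111.94 vs 62.00 mm).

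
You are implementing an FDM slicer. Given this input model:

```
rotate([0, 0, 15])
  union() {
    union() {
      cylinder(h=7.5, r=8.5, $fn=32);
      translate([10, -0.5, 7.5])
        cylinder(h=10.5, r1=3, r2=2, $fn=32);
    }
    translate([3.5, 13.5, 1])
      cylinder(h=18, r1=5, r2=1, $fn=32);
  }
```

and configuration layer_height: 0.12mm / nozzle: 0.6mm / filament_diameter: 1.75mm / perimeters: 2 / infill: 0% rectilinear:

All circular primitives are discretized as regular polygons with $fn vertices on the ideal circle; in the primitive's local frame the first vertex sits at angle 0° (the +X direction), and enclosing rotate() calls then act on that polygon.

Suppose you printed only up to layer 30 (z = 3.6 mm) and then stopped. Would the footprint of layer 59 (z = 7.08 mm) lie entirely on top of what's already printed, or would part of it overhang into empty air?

entirely on top

Compare the two slices. At z = 3.6: the r=8.5 cylinder contributes a regular 32-gon of circumradius 8.5 (area = (32/2)·8.500²·sin(360°/32) = 225.52 mm²); the cone at (10, -0.5) does not reach this height (z outside [7.5, 18]); Taking the union: only the r=8.5 cylinder is present, so the union is just that shape — area = 225.52 mm²; the cone at (3.5, 13.5) contributes a regular 32-gon of circumradius 4.422 (interpolated between r1=5 and r2=1 at t=0.144) (area = (32/2)·4.422²·sin(360°/32) = 61.04 mm²); Merging all regions: the 2 present regions are separate (no shared area or edge), so areas and boundary lengths simply add and each stays a separate island — area = 286.57 mm²; (rotated 15° about Z; rotation is an isometry so areas/perimeters/island counts are preserved). At z = 7.08: the cylinder: section is a regular 32-gon, circumradius r=8.5 (area = (32/2)·8.500²·sin(360°/32) = 225.52 mm²); the cone at (10, -0.5) does not reach this height (z outside [7.5, 18]); Merging all regions: only the r=8.5 cylinder is present, so the union is just that shape — area = 225.52 mm²; the cone at (3.5, 13.5) contributes a regular 32-gon of circumradius 3.649 (interpolated between r1=5 and r2=1 at t=0.338) (area = (32/2)·3.649²·sin(360°/32) = 41.56 mm²); Taking the union: the 2 present regions are separate (no shared area or edge), so areas and boundary lengths simply add and each stays a separate island — area = 267.08 mm²; (whole slice rotated 15° about Z — lengths, areas and connectivity unchanged). Checking containment: the cross-section at z = 7.08 is a subset of the cross-section at z = 3.6.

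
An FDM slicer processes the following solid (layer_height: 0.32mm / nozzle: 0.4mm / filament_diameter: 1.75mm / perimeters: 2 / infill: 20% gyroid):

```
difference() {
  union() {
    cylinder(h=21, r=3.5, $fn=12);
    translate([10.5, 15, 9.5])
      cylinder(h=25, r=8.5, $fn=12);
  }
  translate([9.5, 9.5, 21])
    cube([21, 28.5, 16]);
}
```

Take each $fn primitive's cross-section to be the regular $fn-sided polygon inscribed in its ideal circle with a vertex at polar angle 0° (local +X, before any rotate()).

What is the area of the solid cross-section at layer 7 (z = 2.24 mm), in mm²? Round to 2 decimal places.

At z = 2.24 mm: the cylinder: section is a regular 12-gon, circumradius r=3.5 (area = (12/2)·3.500²·sin(360°/12) = 36.75 mm²); the cylinder at (10.5, 15) is not intersected at this z (z outside [9.5, 34.5]); Merging all regions: only the r=3.5 cylinder is present, so the union is just that shape — area = 36.75 mm²; the cube at (9.5, 9.5) is not intersected at this z (z outside [21, 37]); After the difference (first − rest): none of the subtracted shapes is present at this height, so the result so far is unchanged — area = 36.75 mm². Overall, the cross-section is a single solid region. Net area = 36.75 mm².

36.75 mm²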